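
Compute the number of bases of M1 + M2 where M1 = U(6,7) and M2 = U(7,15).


Bases of a direct sum M1 + M2: |B| = |B(M1)| * |B(M2)|.
|B(U(6,7))| = C(7,6) = 7.
|B(U(7,15))| = C(15,7) = 6435.
Total bases = 7 * 6435 = 45045.

45045


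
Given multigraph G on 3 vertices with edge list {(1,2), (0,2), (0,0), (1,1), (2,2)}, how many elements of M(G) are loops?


In a graphic matroid, a loop is a self-loop edge (u,u) with rank 0.
Examining all 5 edges for self-loops...
Self-loops found: (0,0), (1,1), (2,2)
Number of loops = 3.

3


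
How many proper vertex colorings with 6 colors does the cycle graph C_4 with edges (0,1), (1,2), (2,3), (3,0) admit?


P(C_4, k) = (k-1)^4 + (-1)^4*(k-1).
P(6) = (5)^4 + 5
= 625 + 5 = 630.

630


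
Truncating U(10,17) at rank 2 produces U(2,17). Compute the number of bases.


Truncating U(10,17) to rank 2 gives U(2,17).
Bases of U(2,17) are all 2-element subsets of 17 elements.
Number of bases = C(17,2) = (17 * 16) / (1 * 2) = 136.

136


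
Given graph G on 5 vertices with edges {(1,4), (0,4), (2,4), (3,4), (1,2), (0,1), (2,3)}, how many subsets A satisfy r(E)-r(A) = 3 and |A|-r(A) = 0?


R(x,y) = sum over A in 2^E of x^(r(E)-r(A)) * y^(|A|-r(A)).
G has 5 vertices, 7 edges. r(E) = 4.
Enumerate all 2^7 = 128 subsets.
Count subsets with r(E)-r(A)=3 and |A|-r(A)=0: 7.

7


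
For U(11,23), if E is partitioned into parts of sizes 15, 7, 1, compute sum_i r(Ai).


r(Ai) = min(|Ai|, 11) for each part.
Sum = min(15,11) + min(7,11) + min(1,11)
    = 11 + 7 + 1
    = 19.

19


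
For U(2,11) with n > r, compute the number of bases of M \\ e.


Deleting e from U(2,11) gives U(2,10) since n > r.
Bases of U(2,10) = C(10,2) = 10! / (2! * 8!) = 45.

45


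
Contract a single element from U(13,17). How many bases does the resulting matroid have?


Contracting e from U(13,17) gives U(12,16).
Bases of U(12,16) = (16 choose 12) = 1820.

1820


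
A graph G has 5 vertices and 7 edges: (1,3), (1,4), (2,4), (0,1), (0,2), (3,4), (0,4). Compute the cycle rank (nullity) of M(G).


Cycle rank (nullity) = |E| - r(M) = |E| - (|V| - c).
|E| = 7, |V| = 5, c = 1.
Nullity = 7 - (5 - 1) = 7 - 4 = 3.

3


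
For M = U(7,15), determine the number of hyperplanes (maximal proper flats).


Hyperplanes of U(7,15) are flats of rank 6.
In a uniform matroid, these are exactly the (6)-element subsets.
Count = C(15,6) = 5005.

5005


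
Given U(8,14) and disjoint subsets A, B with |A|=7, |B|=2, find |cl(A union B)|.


|A union B| = 7 + 2 = 9 (disjoint).
In U(8,14), cl(S) = S if |S| < 8, else cl(S) = E.
Since 9 >= 8, cl(A union B) = E.
|cl(A union B)| = 14.

14


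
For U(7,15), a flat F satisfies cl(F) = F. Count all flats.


Flats of U(7,15): every subset of size < 7 is a flat, plus E itself.
Count = (15 choose 0) + (15 choose 1) + (15 choose 2) + (15 choose 3) + (15 choose 4) + (15 choose 5) + (15 choose 6) + 1
     = 1 + 15 + 105 + 455 + 1365 + 3003 + 5005 + 1
     = 9950.

9950


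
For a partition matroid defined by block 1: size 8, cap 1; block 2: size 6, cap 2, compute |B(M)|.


A basis picks exactly ci elements from block i.
Number of bases = product of C(|Si|, ci).
= C(8,1) * C(6,2)
= 8 * 15
= 120.

120


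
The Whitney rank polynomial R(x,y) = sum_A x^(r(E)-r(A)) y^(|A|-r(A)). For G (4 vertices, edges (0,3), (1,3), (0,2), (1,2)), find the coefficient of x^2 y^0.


R(x,y) = sum over A in 2^E of x^(r(E)-r(A)) * y^(|A|-r(A)).
G has 4 vertices, 4 edges. r(E) = 3.
Enumerate all 2^4 = 16 subsets.
Count subsets with r(E)-r(A)=2 and |A|-r(A)=0: 4.

4


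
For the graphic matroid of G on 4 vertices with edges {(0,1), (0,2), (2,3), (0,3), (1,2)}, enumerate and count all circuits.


A circuit in a graphic matroid = edge set of a simple cycle.
G has 4 vertices and 5 edges.
Enumerating all minimal edge subsets forming cycles...
Total circuits found: 3.

3


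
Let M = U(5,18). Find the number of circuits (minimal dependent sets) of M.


In U(5,18), circuits are the (6)-element subsets.
Any set of 6 elements is dependent, and removing any one element gives
an independent set of size 5, so it is a minimal dependent set.
Number of circuits = C(18,6) = 18564.

18564


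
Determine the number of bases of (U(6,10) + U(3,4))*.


(M1+M2)* = M1* + M2*.
M1* = U(4,10), bases: C(10,4) = 210.
M2* = U(1,4), bases: C(4,1) = 4.
|B(M*)| = 210 * 4 = 840.

840


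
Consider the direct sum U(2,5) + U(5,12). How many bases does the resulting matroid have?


Bases of a direct sum M1 + M2: |B| = |B(M1)| * |B(M2)|.
|B(U(2,5))| = C(5,2) = 10.
|B(U(5,12))| = C(12,5) = 792.
Total bases = 10 * 792 = 7920.

7920


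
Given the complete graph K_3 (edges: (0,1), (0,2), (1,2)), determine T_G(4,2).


T(K_3; x,y) = x^2 + x + y.
T(4,2) = 16 + 4 + 2 = 22.

22


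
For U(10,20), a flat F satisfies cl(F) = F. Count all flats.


Flats of U(10,20): every subset of size < 10 is a flat, plus E itself.
Count = (20 choose 0) + (20 choose 1) + (20 choose 2) + (20 choose 3) + (20 choose 4) + (20 choose 5) + (20 choose 6) + (20 choose 7) + (20 choose 8) + (20 choose 9) + 1
     = 1 + 20 + 190 + 1140 + 4845 + 15504 + 38760 + 77520 + 125970 + 167960 + 1
     = 431911.

431911


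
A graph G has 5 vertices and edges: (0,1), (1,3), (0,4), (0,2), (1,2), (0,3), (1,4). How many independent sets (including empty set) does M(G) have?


An independent set in a graphic matroid is an acyclic edge subset.
G has 5 vertices and 7 edges.
Enumerate all 2^7 = 128 subsets, checking for acyclicity.
Total independent sets = 81.

81


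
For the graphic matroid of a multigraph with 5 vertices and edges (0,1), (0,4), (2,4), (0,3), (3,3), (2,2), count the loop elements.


In a graphic matroid, a loop is a self-loop edge (u,u) with rank 0.
Examining all 6 edges for self-loops...
Self-loops found: (3,3), (2,2)
Number of loops = 2.

2


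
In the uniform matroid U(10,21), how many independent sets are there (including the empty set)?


Independent sets of U(10,21) are all subsets of size <= 10.
Count = C(21,0) + C(21,1) + C(21,2) + C(21,3) + C(21,4) + C(21,5) + C(21,6) + C(21,7) + C(21,8) + C(21,9) + C(21,10)
     = 1 + 21 + 210 + 1330 + 5985 + 20349 + 54264 + 116280 + 203490 + 293930 + 352716
     = 1048576.

1048576


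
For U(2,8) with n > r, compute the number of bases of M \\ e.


Deleting e from U(2,8) gives U(2,7) since n > r.
Bases of U(2,7) = C(7,2) = 7! / (2! * 5!) = 21.

21


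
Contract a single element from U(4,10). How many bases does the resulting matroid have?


Contracting e from U(4,10) gives U(3,9).
Bases of U(3,9) = C(9,3) = 9! / (3! * 6!) = 84.

84


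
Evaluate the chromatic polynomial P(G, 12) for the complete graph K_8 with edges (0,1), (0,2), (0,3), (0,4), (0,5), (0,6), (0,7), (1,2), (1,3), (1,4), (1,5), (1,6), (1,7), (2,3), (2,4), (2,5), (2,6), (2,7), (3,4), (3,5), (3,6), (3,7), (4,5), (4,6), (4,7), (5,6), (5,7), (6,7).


P(K_8, k) = k(k-1)(k-2)...(k-7).
P(12) = (12) * (11) * (10) * (9) * (8) * (7) * (6) * (5) = 19958400.

19958400


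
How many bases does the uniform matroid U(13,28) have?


Bases of U(13,28) are all 13-element subsets of the 28-element ground set.
Number of bases = C(28,13).
(28 choose 13) = 37442160.

37442160


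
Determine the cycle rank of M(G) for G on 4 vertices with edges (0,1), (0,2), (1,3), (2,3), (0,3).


Cycle rank (nullity) = |E| - r(M) = |E| - (|V| - c).
|E| = 5, |V| = 4, c = 1.
Nullity = 5 - (4 - 1) = 5 - 3 = 2.

2


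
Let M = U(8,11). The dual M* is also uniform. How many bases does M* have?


The dual of U(r,n) is U(n-r, n) = U(3,11).
Bases of U(3,11) are all (3)-element subsets.
|B(M*)| = C(11,3) = 11! / (3! * 8!) = 165.

165


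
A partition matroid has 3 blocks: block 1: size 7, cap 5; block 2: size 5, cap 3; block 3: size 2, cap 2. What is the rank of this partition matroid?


Rank of a partition matroid = sum of min(|Si|, ci) for each block.
= min(7,5) + min(5,3) + min(2,2)
= 5 + 3 + 2
= 10.

10


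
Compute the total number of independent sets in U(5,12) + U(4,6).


For a direct sum, |I(M1+M2)| = |I(M1)| * |I(M2)|.
|I(U(5,12))| = sum C(12,k) for k=0..5 = 1586.
|I(U(4,6))| = sum C(6,k) for k=0..4 = 57.
Total = 1586 * 57 = 90402.

90402


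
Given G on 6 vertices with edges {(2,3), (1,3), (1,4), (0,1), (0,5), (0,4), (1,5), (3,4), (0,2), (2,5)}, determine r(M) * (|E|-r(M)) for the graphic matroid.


r(M) = |V| - c = 6 - 1 = 5.
nullity = |E| - r(M) = 10 - 5 = 5.
Product = 5 * 5 = 25.

25


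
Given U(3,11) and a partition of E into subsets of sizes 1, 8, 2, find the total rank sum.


r(Ai) = min(|Ai|, 3) for each part.
Sum = min(1,3) + min(8,3) + min(2,3)
    = 1 + 3 + 2
    = 6.

6


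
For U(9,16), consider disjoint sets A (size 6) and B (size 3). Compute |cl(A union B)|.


|A union B| = 6 + 3 = 9 (disjoint).
In U(9,16), cl(S) = S if |S| < 9, else cl(S) = E.
Since 9 >= 9, cl(A union B) = E.
|cl(A union B)| = 16.

16


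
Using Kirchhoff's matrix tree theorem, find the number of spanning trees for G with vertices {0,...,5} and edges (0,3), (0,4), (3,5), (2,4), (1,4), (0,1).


By Kirchhoff's matrix tree theorem, the number of spanning trees equals
the determinant of any cofactor of the Laplacian matrix L.
G has 6 vertices and 6 edges.
Computing the (5 x 5) cofactor determinant gives 3.

3


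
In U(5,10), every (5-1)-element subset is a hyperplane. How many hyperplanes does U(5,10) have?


Hyperplanes of U(5,10) are flats of rank 4.
In a uniform matroid, these are exactly the (4)-element subsets.
Count = C(10,4) = (10 * 9 * 8 * 7) / (1 * 2 * 3 * 4) = 210.

210


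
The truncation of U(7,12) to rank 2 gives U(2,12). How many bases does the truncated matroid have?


Truncating U(7,12) to rank 2 gives U(2,12).
Bases of U(2,12) are all 2-element subsets of 12 elements.
Number of bases = (12 choose 2) = 66.

66


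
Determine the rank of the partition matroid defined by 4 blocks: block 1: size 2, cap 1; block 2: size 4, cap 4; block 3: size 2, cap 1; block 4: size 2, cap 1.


Rank of a partition matroid = sum of min(|Si|, ci) for each block.
= min(2,1) + min(4,4) + min(2,1) + min(2,1)
= 1 + 4 + 1 + 1
= 7.

7


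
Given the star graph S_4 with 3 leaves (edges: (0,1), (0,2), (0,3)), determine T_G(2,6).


A star on 4 vertices is a tree with 3 edges.
T(x,y) = x^(3) for any tree.
T(2,6) = 2^3 = 8.

8


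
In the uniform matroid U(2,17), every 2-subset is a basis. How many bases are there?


Bases of U(2,17) are all 2-element subsets of the 17-element ground set.
Number of bases = C(17,2).
C(17,2) = (17 * 16) / (1 * 2) = 136.

136


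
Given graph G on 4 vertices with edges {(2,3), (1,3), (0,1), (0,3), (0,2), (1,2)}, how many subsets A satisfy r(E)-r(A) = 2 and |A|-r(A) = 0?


R(x,y) = sum over A in 2^E of x^(r(E)-r(A)) * y^(|A|-r(A)).
G has 4 vertices, 6 edges. r(E) = 3.
Enumerate all 2^6 = 64 subsets.
Count subsets with r(E)-r(A)=2 and |A|-r(A)=0: 6.

6


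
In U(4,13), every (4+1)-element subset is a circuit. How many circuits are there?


In U(4,13), circuits are the (5)-element subsets.
Any set of 5 elements is dependent, and removing any one element gives
an independent set of size 4, so it is a minimal dependent set.
Number of circuits = (13 choose 5) = 1287.

1287


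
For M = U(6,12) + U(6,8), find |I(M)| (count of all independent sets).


For a direct sum, |I(M1+M2)| = |I(M1)| * |I(M2)|.
|I(U(6,12))| = sum C(12,k) for k=0..6 = 2510.
|I(U(6,8))| = sum C(8,k) for k=0..6 = 247.
Total = 2510 * 247 = 619970.

619970


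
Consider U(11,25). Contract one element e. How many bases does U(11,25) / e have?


Contracting e from U(11,25) gives U(10,24).
Bases of U(10,24) = C(24,10) = 1961256.

1961256


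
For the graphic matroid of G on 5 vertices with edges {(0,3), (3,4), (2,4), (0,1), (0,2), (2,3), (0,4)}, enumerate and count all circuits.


A circuit in a graphic matroid = edge set of a simple cycle.
G has 5 vertices and 7 edges.
Enumerating all minimal edge subsets forming cycles...
Total circuits found: 7.

7


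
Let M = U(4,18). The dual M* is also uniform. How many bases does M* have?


The dual of U(r,n) is U(n-r, n) = U(14,18).
Bases of U(14,18) are all (14)-element subsets.
|B(M*)| = (18 choose 14) = 3060.

3060


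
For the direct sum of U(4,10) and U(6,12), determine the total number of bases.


Bases of a direct sum M1 + M2: |B| = |B(M1)| * |B(M2)|.
|B(U(4,10))| = C(10,4) = 210.
|B(U(6,12))| = C(12,6) = 924.
Total bases = 210 * 924 = 194040.

194040


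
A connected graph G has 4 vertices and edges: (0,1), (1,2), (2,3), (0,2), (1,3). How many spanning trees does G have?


By Kirchhoff's matrix tree theorem, the number of spanning trees equals
the determinant of any cofactor of the Laplacian matrix L.
G has 4 vertices and 5 edges.
Computing the (3 x 3) cofactor determinant gives 8.

8


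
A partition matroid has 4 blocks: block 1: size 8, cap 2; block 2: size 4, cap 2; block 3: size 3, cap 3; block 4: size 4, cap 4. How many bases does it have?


A basis picks exactly ci elements from block i.
Number of bases = product of C(|Si|, ci).
= C(8,2) * C(4,2) * C(3,3) * C(4,4)
= 28 * 6 * 1 * 1
= 168.

168


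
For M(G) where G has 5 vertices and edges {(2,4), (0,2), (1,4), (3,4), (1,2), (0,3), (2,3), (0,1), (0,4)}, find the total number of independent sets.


An independent set in a graphic matroid is an acyclic edge subset.
G has 5 vertices and 9 edges.
Enumerate all 2^9 = 512 subsets, checking for acyclicity.
Total independent sets = 198.

198


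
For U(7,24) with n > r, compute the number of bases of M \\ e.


Deleting e from U(7,24) gives U(7,23) since n > r.
Bases of U(7,23) = (23 choose 7) = 245157.

245157


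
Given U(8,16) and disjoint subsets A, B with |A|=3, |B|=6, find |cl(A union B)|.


|A union B| = 3 + 6 = 9 (disjoint).
In U(8,16), cl(S) = S if |S| < 8, else cl(S) = E.
Since 9 >= 8, cl(A union B) = E.
|cl(A union B)| = 16.

16


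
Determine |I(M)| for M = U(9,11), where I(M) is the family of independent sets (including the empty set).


Independent sets of U(9,11) are all subsets of size <= 9.
Count = (11 choose 0) + (11 choose 1) + (11 choose 2) + (11 choose 3) + (11 choose 4) + (11 choose 5) + (11 choose 6) + (11 choose 7) + (11 choose 8) + (11 choose 9)
     = 1 + 11 + 55 + 165 + 330 + 462 + 462 + 330 + 165 + 55
     = 2036.

2036


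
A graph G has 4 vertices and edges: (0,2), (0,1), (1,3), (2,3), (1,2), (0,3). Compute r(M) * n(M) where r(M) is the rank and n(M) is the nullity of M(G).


r(M) = |V| - c = 4 - 1 = 3.
nullity = |E| - r(M) = 6 - 3 = 3.
Product = 3 * 3 = 9.

9


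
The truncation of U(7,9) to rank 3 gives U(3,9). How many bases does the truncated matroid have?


Truncating U(7,9) to rank 3 gives U(3,9).
Bases of U(3,9) are all 3-element subsets of 9 elements.
Number of bases = (9 choose 3) = 84.

84


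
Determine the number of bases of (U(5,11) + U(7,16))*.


(M1+M2)* = M1* + M2*.
M1* = U(6,11), bases: C(11,6) = 462.
M2* = U(9,16), bases: C(16,9) = 11440.
|B(M*)| = 462 * 11440 = 5285280.

5285280


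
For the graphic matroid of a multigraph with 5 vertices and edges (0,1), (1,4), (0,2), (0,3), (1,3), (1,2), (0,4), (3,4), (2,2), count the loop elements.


In a graphic matroid, a loop is a self-loop edge (u,u) with rank 0.
Examining all 9 edges for self-loops...
Self-loops found: (2,2)
Number of loops = 1.

1


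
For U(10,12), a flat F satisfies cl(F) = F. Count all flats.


Flats of U(10,12): every subset of size < 10 is a flat, plus E itself.
Count = (12 choose 0) + (12 choose 1) + (12 choose 2) + (12 choose 3) + (12 choose 4) + (12 choose 5) + (12 choose 6) + (12 choose 7) + (12 choose 8) + (12 choose 9) + 1
     = 1 + 12 + 66 + 220 + 495 + 792 + 924 + 792 + 495 + 220 + 1
     = 4018.

4018


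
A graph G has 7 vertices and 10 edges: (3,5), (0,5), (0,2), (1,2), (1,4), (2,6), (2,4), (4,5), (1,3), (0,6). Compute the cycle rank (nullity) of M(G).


Cycle rank (nullity) = |E| - r(M) = |E| - (|V| - c).
|E| = 10, |V| = 7, c = 1.
Nullity = 10 - (7 - 1) = 10 - 6 = 4.

4


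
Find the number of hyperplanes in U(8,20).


Hyperplanes of U(8,20) are flats of rank 7.
In a uniform matroid, these are exactly the (7)-element subsets.
Count = (20 choose 7) = 77520.

77520


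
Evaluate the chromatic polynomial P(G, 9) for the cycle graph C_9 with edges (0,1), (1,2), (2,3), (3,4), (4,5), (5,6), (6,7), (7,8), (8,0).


P(C_9, k) = (k-1)^9 + (-1)^9*(k-1).
P(9) = (8)^9 - 8
= 134217728 - 8 = 134217720.

134217720


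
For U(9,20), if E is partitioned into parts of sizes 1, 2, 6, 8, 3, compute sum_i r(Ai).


r(Ai) = min(|Ai|, 9) for each part.
Sum = min(1,9) + min(2,9) + min(6,9) + min(8,9) + min(3,9)
    = 1 + 2 + 6 + 8 + 3
    = 20.

20


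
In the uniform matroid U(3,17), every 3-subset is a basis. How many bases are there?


Bases of U(3,17) are all 3-element subsets of the 17-element ground set.
Number of bases = C(17,3).
C(17,3) = 17! / (3! * 14!) = 680.

680


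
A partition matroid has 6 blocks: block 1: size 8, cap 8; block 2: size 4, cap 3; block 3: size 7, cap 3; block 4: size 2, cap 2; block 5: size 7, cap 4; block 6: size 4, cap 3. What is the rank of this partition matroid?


Rank of a partition matroid = sum of min(|Si|, ci) for each block.
= min(8,8) + min(4,3) + min(7,3) + min(2,2) + min(7,4) + min(4,3)
= 8 + 3 + 3 + 2 + 4 + 3
= 23.

23


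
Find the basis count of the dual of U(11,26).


The dual of U(r,n) is U(n-r, n) = U(15,26).
Bases of U(15,26) are all (15)-element subsets.
|B(M*)| = (26 choose 15) = 7726160.

7726160


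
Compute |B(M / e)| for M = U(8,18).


Contracting e from U(8,18) gives U(7,17).
Bases of U(7,17) = (17 choose 7) = 19448.

19448


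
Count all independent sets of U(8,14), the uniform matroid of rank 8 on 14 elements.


Independent sets of U(8,14) are all subsets of size <= 8.
Count = C(14,0) + C(14,1) + C(14,2) + C(14,3) + C(14,4) + C(14,5) + C(14,6) + C(14,7) + C(14,8)
     = 1 + 14 + 91 + 364 + 1001 + 2002 + 3003 + 3432 + 3003
     = 12911.

12911


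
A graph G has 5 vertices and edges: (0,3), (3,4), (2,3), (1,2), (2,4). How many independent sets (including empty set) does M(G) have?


An independent set in a graphic matroid is an acyclic edge subset.
G has 5 vertices and 5 edges.
Enumerate all 2^5 = 32 subsets, checking for acyclicity.
Total independent sets = 28.

28


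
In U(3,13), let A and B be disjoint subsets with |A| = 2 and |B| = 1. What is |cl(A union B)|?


|A union B| = 2 + 1 = 3 (disjoint).
In U(3,13), cl(S) = S if |S| < 3, else cl(S) = E.
Since 3 >= 3, cl(A union B) = E.
|cl(A union B)| = 13.

13


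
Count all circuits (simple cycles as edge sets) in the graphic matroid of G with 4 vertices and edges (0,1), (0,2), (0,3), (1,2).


A circuit in a graphic matroid = edge set of a simple cycle.
G has 4 vertices and 4 edges.
Enumerating all minimal edge subsets forming cycles...
Total circuits found: 1.

1


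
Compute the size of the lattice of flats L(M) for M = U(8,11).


Flats of U(8,11): every subset of size < 8 is a flat, plus E itself.
Count = C(11,0) + C(11,1) + C(11,2) + C(11,3) + C(11,4) + C(11,5) + C(11,6) + C(11,7) + 1
     = 1 + 11 + 55 + 165 + 330 + 462 + 462 + 330 + 1
     = 1817.

1817


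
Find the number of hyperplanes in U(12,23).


Hyperplanes of U(12,23) are flats of rank 11.
In a uniform matroid, these are exactly the (11)-element subsets.
Count = (23 choose 11) = 1352078.

1352078


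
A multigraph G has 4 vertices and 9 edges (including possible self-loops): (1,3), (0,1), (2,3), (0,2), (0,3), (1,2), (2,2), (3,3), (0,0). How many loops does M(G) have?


In a graphic matroid, a loop is a self-loop edge (u,u) with rank 0.
Examining all 9 edges for self-loops...
Self-loops found: (2,2), (3,3), (0,0)
Number of loops = 3.

3


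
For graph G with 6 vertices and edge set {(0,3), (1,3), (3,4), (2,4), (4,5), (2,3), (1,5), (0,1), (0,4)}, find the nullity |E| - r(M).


Cycle rank (nullity) = |E| - r(M) = |E| - (|V| - c).
|E| = 9, |V| = 6, c = 1.
Nullity = 9 - (6 - 1) = 9 - 5 = 4.

4


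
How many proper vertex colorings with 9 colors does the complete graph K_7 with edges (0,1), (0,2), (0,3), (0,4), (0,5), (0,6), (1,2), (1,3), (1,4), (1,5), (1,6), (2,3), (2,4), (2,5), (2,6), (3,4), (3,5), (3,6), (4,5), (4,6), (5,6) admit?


P(K_7, k) = k(k-1)(k-2)...(k-6).
P(9) = (9) * (8) * (7) * (6) * (5) * (4) * (3) = 181440.

181440


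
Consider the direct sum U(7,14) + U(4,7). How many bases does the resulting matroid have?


Bases of a direct sum M1 + M2: |B| = |B(M1)| * |B(M2)|.
|B(U(7,14))| = C(14,7) = 3432.
|B(U(4,7))| = C(7,4) = 35.
Total bases = 3432 * 35 = 120120.

120120


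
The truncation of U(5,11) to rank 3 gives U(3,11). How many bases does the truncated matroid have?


Truncating U(5,11) to rank 3 gives U(3,11).
Bases of U(3,11) are all 3-element subsets of 11 elements.
Number of bases = C(11,3) = (11 * 10 * 9) / (1 * 2 * 3) = 165.

165


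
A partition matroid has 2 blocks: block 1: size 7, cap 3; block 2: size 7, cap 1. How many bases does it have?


A basis picks exactly ci elements from block i.
Number of bases = product of C(|Si|, ci).
= C(7,3) * C(7,1)
= 35 * 7
= 245.

245


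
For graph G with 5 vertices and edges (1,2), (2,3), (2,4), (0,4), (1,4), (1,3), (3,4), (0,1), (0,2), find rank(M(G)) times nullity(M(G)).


r(M) = |V| - c = 5 - 1 = 4.
nullity = |E| - r(M) = 9 - 4 = 5.
Product = 4 * 5 = 20.

20


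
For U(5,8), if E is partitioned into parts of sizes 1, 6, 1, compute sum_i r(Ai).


r(Ai) = min(|Ai|, 5) for each part.
Sum = min(1,5) + min(6,5) + min(1,5)
    = 1 + 5 + 1
    = 7.

7


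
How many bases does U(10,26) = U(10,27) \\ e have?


Deleting e from U(10,27) gives U(10,26) since n > r.
Bases of U(10,26) = C(26,10) = 5311735.

5311735


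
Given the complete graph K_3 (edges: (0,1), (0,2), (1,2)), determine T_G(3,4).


T(K_3; x,y) = x^2 + x + y.
T(3,4) = 9 + 3 + 4 = 16.

16


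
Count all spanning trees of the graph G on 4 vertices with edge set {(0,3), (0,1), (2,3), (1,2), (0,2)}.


By Kirchhoff's matrix tree theorem, the number of spanning trees equals
the determinant of any cofactor of the Laplacian matrix L.
G has 4 vertices and 5 edges.
Computing the (3 x 3) cofactor determinant gives 8.

8


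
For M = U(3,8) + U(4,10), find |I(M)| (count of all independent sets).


For a direct sum, |I(M1+M2)| = |I(M1)| * |I(M2)|.
|I(U(3,8))| = sum C(8,k) for k=0..3 = 93.
|I(U(4,10))| = sum C(10,k) for k=0..4 = 386.
Total = 93 * 386 = 35898.

35898


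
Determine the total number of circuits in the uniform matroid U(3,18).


In U(3,18), circuits are the (4)-element subsets.
Any set of 4 elements is dependent, and removing any one element gives
an independent set of size 3, so it is a minimal dependent set.
Number of circuits = (18 choose 4) = 3060.

3060


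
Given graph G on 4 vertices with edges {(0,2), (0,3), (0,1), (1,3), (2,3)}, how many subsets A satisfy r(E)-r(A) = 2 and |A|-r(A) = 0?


R(x,y) = sum over A in 2^E of x^(r(E)-r(A)) * y^(|A|-r(A)).
G has 4 vertices, 5 edges. r(E) = 3.
Enumerate all 2^5 = 32 subsets.
Count subsets with r(E)-r(A)=2 and |A|-r(A)=0: 5.

5


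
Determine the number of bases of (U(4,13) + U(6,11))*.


(M1+M2)* = M1* + M2*.
M1* = U(9,13), bases: C(13,9) = 715.
M2* = U(5,11), bases: C(11,5) = 462.
|B(M*)| = 715 * 462 = 330330.

330330


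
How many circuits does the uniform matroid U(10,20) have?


In U(10,20), circuits are the (11)-element subsets.
Any set of 11 elements is dependent, and removing any one element gives
an independent set of size 10, so it is a minimal dependent set.
Number of circuits = (20 choose 11) = 167960.

167960


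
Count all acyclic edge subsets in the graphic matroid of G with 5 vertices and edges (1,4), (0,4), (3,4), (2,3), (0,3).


An independent set in a graphic matroid is an acyclic edge subset.
G has 5 vertices and 5 edges.
Enumerate all 2^5 = 32 subsets, checking for acyclicity.
Total independent sets = 28.

28


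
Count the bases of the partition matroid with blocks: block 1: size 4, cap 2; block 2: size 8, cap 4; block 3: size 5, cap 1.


A basis picks exactly ci elements from block i.
Number of bases = product of C(|Si|, ci).
= C(4,2) * C(8,4) * C(5,1)
= 6 * 70 * 5
= 2100.

2100


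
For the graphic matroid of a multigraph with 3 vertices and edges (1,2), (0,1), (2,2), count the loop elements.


In a graphic matroid, a loop is a self-loop edge (u,u) with rank 0.
Examining all 3 edges for self-loops...
Self-loops found: (2,2)
Number of loops = 1.

1


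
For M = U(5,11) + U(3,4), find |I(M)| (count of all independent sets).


For a direct sum, |I(M1+M2)| = |I(M1)| * |I(M2)|.
|I(U(5,11))| = sum C(11,k) for k=0..5 = 1024.
|I(U(3,4))| = sum C(4,k) for k=0..3 = 15.
Total = 1024 * 15 = 15360.

15360


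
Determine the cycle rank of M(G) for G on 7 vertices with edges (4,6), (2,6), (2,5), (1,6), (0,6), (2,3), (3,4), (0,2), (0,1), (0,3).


Cycle rank (nullity) = |E| - r(M) = |E| - (|V| - c).
|E| = 10, |V| = 7, c = 1.
Nullity = 10 - (7 - 1) = 10 - 6 = 4.

4


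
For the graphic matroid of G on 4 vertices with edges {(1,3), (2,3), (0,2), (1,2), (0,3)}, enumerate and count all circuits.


A circuit in a graphic matroid = edge set of a simple cycle.
G has 4 vertices and 5 edges.
Enumerating all minimal edge subsets forming cycles...
Total circuits found: 3.

3


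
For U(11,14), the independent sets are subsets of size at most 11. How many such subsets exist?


Independent sets of U(11,14) are all subsets of size <= 11.
Count = (14 choose 0) + (14 choose 1) + (14 choose 2) + (14 choose 3) + (14 choose 4) + (14 choose 5) + (14 choose 6) + (14 choose 7) + (14 choose 8) + (14 choose 9) + (14 choose 10) + (14 choose 11)
     = 1 + 14 + 91 + 364 + 1001 + 2002 + 3003 + 3432 + 3003 + 2002 + 1001 + 364
     = 16278.

16278


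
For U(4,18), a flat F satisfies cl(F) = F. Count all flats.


Flats of U(4,18): every subset of size < 4 is a flat, plus E itself.
Count = (18 choose 0) + (18 choose 1) + (18 choose 2) + (18 choose 3) + 1
     = 1 + 18 + 153 + 816 + 1
     = 989.

989


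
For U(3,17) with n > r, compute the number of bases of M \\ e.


Deleting e from U(3,17) gives U(3,16) since n > r.
Bases of U(3,16) = C(16,3) = 16! / (3! * 13!) = 560.

560


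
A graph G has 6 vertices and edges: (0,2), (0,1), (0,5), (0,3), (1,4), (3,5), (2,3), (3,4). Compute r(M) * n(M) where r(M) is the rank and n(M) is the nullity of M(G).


r(M) = |V| - c = 6 - 1 = 5.
nullity = |E| - r(M) = 8 - 5 = 3.
Product = 5 * 3 = 15.

15


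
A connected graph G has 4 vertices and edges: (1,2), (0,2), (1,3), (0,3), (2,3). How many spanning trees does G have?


By Kirchhoff's matrix tree theorem, the number of spanning trees equals
the determinant of any cofactor of the Laplacian matrix L.
G has 4 vertices and 5 edges.
Computing the (3 x 3) cofactor determinant gives 8.

8


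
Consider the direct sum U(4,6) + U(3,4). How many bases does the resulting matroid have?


Bases of a direct sum M1 + M2: |B| = |B(M1)| * |B(M2)|.
|B(U(4,6))| = C(6,4) = 15.
|B(U(3,4))| = C(4,3) = 4.
Total bases = 15 * 4 = 60.

60


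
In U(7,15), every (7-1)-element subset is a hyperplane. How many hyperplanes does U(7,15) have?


Hyperplanes of U(7,15) are flats of rank 6.
In a uniform matroid, these are exactly the (6)-element subsets.
Count = (15 choose 6) = 5005.

5005


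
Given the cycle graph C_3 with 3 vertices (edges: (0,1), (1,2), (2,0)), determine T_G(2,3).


T(C_3; x,y) = x + x^2 + ... + x^(2) + y.
T(2,3) = 2^1 + 2^2 + 3
= 2 + 4 + 3
= 9.

9


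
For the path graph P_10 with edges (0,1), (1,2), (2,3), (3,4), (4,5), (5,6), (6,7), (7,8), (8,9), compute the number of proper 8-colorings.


P(P_10, k) = k * (k-1)^(9).
P(8) = 8 * 7^9 = 8 * 40353607 = 322828856.

322828856


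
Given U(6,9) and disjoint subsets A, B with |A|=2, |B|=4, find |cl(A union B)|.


|A union B| = 2 + 4 = 6 (disjoint).
In U(6,9), cl(S) = S if |S| < 6, else cl(S) = E.
Since 6 >= 6, cl(A union B) = E.
|cl(A union B)| = 9.

9


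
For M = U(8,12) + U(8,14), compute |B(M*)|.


(M1+M2)* = M1* + M2*.
M1* = U(4,12), bases: C(12,4) = 495.
M2* = U(6,14), bases: C(14,6) = 3003.
|B(M*)| = 495 * 3003 = 1486485.

1486485


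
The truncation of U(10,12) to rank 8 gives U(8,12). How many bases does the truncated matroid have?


Truncating U(10,12) to rank 8 gives U(8,12).
Bases of U(8,12) are all 8-element subsets of 12 elements.
Number of bases = C(12,8) = 495.

495


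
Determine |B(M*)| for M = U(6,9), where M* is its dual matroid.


The dual of U(r,n) is U(n-r, n) = U(3,9).
Bases of U(3,9) are all (3)-element subsets.
|B(M*)| = (9 choose 3) = 84.

84


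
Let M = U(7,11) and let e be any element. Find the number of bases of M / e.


Contracting e from U(7,11) gives U(6,10).
Bases of U(6,10) = (10 choose 6) = 210.

210


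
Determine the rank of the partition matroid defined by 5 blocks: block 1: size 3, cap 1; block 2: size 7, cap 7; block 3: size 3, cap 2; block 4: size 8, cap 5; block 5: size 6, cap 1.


Rank of a partition matroid = sum of min(|Si|, ci) for each block.
= min(3,1) + min(7,7) + min(3,2) + min(8,5) + min(6,1)
= 1 + 7 + 2 + 5 + 1
= 16.

16


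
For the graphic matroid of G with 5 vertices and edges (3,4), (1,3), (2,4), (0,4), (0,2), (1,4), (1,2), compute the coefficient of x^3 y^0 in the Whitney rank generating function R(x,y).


R(x,y) = sum over A in 2^E of x^(r(E)-r(A)) * y^(|A|-r(A)).
G has 5 vertices, 7 edges. r(E) = 4.
Enumerate all 2^7 = 128 subsets.
Count subsets with r(E)-r(A)=3 and |A|-r(A)=0: 7.

7


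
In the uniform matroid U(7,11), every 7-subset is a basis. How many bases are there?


Bases of U(7,11) are all 7-element subsets of the 11-element ground set.
Number of bases = C(11,7).
C(11,7) = 11! / (7! * 4!) = 330.

330


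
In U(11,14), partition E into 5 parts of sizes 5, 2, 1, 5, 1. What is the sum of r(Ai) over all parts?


r(Ai) = min(|Ai|, 11) for each part.
Sum = min(5,11) + min(2,11) + min(1,11) + min(5,11) + min(1,11)
    = 5 + 2 + 1 + 5 + 1
    = 14.

14


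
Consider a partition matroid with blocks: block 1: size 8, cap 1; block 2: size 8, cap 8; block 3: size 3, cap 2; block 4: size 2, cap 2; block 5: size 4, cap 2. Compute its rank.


Rank of a partition matroid = sum of min(|Si|, ci) for each block.
= min(8,1) + min(8,8) + min(3,2) + min(2,2) + min(4,2)
= 1 + 8 + 2 + 2 + 2
= 15.

15


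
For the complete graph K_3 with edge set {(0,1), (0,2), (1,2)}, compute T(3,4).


T(K_3; x,y) = x^2 + x + y.
T(3,4) = 9 + 3 + 4 = 16.

16


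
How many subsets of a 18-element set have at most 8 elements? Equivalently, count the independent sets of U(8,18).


Independent sets of U(8,18) are all subsets of size <= 8.
Count = C(18,0) + C(18,1) + C(18,2) + C(18,3) + C(18,4) + C(18,5) + C(18,6) + C(18,7) + C(18,8)
     = 1 + 18 + 153 + 816 + 3060 + 8568 + 18564 + 31824 + 43758
     = 106762.

106762


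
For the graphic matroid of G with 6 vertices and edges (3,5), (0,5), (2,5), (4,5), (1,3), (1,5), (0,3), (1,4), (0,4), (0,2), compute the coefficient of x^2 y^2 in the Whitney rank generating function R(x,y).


R(x,y) = sum over A in 2^E of x^(r(E)-r(A)) * y^(|A|-r(A)).
G has 6 vertices, 10 edges. r(E) = 5.
Enumerate all 2^10 = 1024 subsets.
Count subsets with r(E)-r(A)=2 and |A|-r(A)=2: 6.

6


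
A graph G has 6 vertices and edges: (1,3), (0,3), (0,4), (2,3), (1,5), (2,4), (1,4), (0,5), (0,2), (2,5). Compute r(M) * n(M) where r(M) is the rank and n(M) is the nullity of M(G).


r(M) = |V| - c = 6 - 1 = 5.
nullity = |E| - r(M) = 10 - 5 = 5.
Product = 5 * 5 = 25.

25


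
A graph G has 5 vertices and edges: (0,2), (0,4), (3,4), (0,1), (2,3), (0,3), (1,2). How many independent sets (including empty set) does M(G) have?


An independent set in a graphic matroid is an acyclic edge subset.
G has 5 vertices and 7 edges.
Enumerate all 2^7 = 128 subsets, checking for acyclicity.
Total independent sets = 82.

82


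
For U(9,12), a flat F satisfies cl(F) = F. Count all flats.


Flats of U(9,12): every subset of size < 9 is a flat, plus E itself.
Count = (12 choose 0) + (12 choose 1) + (12 choose 2) + (12 choose 3) + (12 choose 4) + (12 choose 5) + (12 choose 6) + (12 choose 7) + (12 choose 8) + 1
     = 1 + 12 + 66 + 220 + 495 + 792 + 924 + 792 + 495 + 1
     = 3798.

3798


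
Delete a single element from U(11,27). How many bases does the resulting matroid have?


Deleting e from U(11,27) gives U(11,26) since n > r.
Bases of U(11,26) = C(26,11) = 26! / (11! * 15!) = 7726160.

7726160


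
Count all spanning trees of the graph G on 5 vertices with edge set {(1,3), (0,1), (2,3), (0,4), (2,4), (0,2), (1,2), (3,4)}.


By Kirchhoff's matrix tree theorem, the number of spanning trees equals
the determinant of any cofactor of the Laplacian matrix L.
G has 5 vertices and 8 edges.
Computing the (4 x 4) cofactor determinant gives 45.

45


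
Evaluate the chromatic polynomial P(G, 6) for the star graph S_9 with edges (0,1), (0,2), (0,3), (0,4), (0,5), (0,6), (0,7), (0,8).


P(tree, k) = k * (k-1)^(8) for any tree on 9 vertices.
P(6) = 6 * 5^8 = 6 * 390625 = 2343750.

2343750


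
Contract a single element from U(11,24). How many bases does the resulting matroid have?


Contracting e from U(11,24) gives U(10,23).
Bases of U(10,23) = C(23,10) = 23! / (10! * 13!) = 1144066.

1144066


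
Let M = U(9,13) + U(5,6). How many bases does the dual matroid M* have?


(M1+M2)* = M1* + M2*.
M1* = U(4,13), bases: C(13,4) = 715.
M2* = U(1,6), bases: C(6,1) = 6.
|B(M*)| = 715 * 6 = 4290.

4290


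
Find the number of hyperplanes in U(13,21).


Hyperplanes of U(13,21) are flats of rank 12.
In a uniform matroid, these are exactly the (12)-element subsets.
Count = (21 choose 12) = 293930.

293930


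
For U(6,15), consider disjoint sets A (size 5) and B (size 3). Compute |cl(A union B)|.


|A union B| = 5 + 3 = 8 (disjoint).
In U(6,15), cl(S) = S if |S| < 6, else cl(S) = E.
Since 8 >= 6, cl(A union B) = E.
|cl(A union B)| = 15.

15


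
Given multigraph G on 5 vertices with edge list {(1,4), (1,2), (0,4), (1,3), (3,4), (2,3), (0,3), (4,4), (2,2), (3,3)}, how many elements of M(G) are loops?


In a graphic matroid, a loop is a self-loop edge (u,u) with rank 0.
Examining all 10 edges for self-loops...
Self-loops found: (4,4), (2,2), (3,3)
Number of loops = 3.

3


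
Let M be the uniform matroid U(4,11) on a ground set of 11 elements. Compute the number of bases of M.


Bases of U(4,11) are all 4-element subsets of the 11-element ground set.
Number of bases = C(11,4).
C(11,4) = 11! / (4! * 7!) = 330.

330


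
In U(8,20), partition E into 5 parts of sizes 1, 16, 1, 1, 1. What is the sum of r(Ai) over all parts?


r(Ai) = min(|Ai|, 8) for each part.
Sum = min(1,8) + min(16,8) + min(1,8) + min(1,8) + min(1,8)
    = 1 + 8 + 1 + 1 + 1
    = 12.

12


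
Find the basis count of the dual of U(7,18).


The dual of U(r,n) is U(n-r, n) = U(11,18).
Bases of U(11,18) are all (11)-element subsets.
|B(M*)| = (18 choose 11) = 31824.

31824


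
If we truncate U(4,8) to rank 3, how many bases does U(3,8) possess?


Truncating U(4,8) to rank 3 gives U(3,8).
Bases of U(3,8) are all 3-element subsets of 8 elements.
Number of bases = (8 choose 3) = 56.

56


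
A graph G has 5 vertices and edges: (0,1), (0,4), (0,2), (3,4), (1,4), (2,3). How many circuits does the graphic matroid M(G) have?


A circuit in a graphic matroid = edge set of a simple cycle.
G has 5 vertices and 6 edges.
Enumerating all minimal edge subsets forming cycles...
Total circuits found: 3.

3


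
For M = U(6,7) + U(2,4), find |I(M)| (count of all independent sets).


For a direct sum, |I(M1+M2)| = |I(M1)| * |I(M2)|.
|I(U(6,7))| = sum C(7,k) for k=0..6 = 127.
|I(U(2,4))| = sum C(4,k) for k=0..2 = 11.
Total = 127 * 11 = 1397.

1397


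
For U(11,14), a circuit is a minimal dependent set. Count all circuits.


In U(11,14), circuits are the (12)-element subsets.
Any set of 12 elements is dependent, and removing any one element gives
an independent set of size 11, so it is a minimal dependent set.
Number of circuits = C(14,12) = 14! / (12! * 2!) = 91.

91


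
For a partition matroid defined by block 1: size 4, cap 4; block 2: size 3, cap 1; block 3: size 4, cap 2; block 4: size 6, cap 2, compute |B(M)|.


A basis picks exactly ci elements from block i.
Number of bases = product of C(|Si|, ci).
= C(4,4) * C(3,1) * C(4,2) * C(6,2)
= 1 * 3 * 6 * 15
= 270.

270


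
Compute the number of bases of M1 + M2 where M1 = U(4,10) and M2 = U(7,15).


Bases of a direct sum M1 + M2: |B| = |B(M1)| * |B(M2)|.
|B(U(4,10))| = C(10,4) = 210.
|B(U(7,15))| = C(15,7) = 6435.
Total bases = 210 * 6435 = 1351350.

1351350


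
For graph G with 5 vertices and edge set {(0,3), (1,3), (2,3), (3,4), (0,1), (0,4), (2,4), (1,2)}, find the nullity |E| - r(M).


Cycle rank (nullity) = |E| - r(M) = |E| - (|V| - c).
|E| = 8, |V| = 5, c = 1.
Nullity = 8 - (5 - 1) = 8 - 4 = 4.

4


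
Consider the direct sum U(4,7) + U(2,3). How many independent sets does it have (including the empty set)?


For a direct sum, |I(M1+M2)| = |I(M1)| * |I(M2)|.
|I(U(4,7))| = sum C(7,k) for k=0..4 = 99.
|I(U(2,3))| = sum C(3,k) for k=0..2 = 7.
Total = 99 * 7 = 693.

693


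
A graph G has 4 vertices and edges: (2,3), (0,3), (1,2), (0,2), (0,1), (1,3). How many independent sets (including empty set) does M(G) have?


An independent set in a graphic matroid is an acyclic edge subset.
G has 4 vertices and 6 edges.
Enumerate all 2^6 = 64 subsets, checking for acyclicity.
Total independent sets = 38.

38


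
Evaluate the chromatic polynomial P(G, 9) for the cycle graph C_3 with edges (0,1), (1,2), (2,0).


P(C_3, k) = (k-1)^3 + (-1)^3*(k-1).
P(9) = (8)^3 - 8
= 512 - 8 = 504.

504


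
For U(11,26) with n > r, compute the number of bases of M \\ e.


Deleting e from U(11,26) gives U(11,25) since n > r.
Bases of U(11,25) = C(25,11) = 25! / (11! * 14!) = 4457400.

4457400


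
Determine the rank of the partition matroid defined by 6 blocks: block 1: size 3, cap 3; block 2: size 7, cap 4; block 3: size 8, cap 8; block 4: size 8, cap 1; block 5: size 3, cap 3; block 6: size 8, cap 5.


Rank of a partition matroid = sum of min(|Si|, ci) for each block.
= min(3,3) + min(7,4) + min(8,8) + min(8,1) + min(3,3) + min(8,5)
= 3 + 4 + 8 + 1 + 3 + 5
= 24.

24


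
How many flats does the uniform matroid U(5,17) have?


Flats of U(5,17): every subset of size < 5 is a flat, plus E itself.
Count = (17 choose 0) + (17 choose 1) + (17 choose 2) + (17 choose 3) + (17 choose 4) + 1
     = 1 + 17 + 136 + 680 + 2380 + 1
     = 3215.

3215


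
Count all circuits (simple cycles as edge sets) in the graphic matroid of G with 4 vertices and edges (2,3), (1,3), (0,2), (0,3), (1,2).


A circuit in a graphic matroid = edge set of a simple cycle.
G has 4 vertices and 5 edges.
Enumerating all minimal edge subsets forming cycles...
Total circuits found: 3.

3


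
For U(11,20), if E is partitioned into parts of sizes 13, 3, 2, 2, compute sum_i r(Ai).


r(Ai) = min(|Ai|, 11) for each part.
Sum = min(13,11) + min(3,11) + min(2,11) + min(2,11)
    = 11 + 3 + 2 + 2
    = 18.

18


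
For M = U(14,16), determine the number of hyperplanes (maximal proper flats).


Hyperplanes of U(14,16) are flats of rank 13.
In a uniform matroid, these are exactly the (13)-element subsets.
Count = (16 choose 13) = 560.

560


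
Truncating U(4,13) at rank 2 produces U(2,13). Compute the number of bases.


Truncating U(4,13) to rank 2 gives U(2,13).
Bases of U(2,13) are all 2-element subsets of 13 elements.
Number of bases = C(13,2) = (13 * 12) / (1 * 2) = 78.

78
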